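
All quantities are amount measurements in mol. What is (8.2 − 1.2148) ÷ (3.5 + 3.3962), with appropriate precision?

8.2 − 1.2148 = 6.9852, limited to 1 d.p. → 2 s.f.; 3.5 + 3.3962 = 6.8962, limited to 1 d.p. → 2 s.f.
Carrying full precision, 6.9852 ÷ 6.8962 = 1.01290565819…; keep min(2, 2) = 2 s.f.
Rounded to 2 significant figures: 1.0.

1.0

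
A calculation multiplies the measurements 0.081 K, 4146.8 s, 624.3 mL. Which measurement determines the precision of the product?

0.081 K

0.081 K → 2 s.f.; 4146.8 s → 5 s.f.; 624.3 mL → 4 s.f.
The fewest is 2 significant figures, from 0.081 K.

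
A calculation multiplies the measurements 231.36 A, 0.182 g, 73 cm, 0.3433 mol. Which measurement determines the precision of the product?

73 cm

231.36 A → 5 s.f.; 0.182 g → 3 s.f.; 73 cm → 2 s.f.; 0.3433 mol → 4 s.f.
The fewest is 2 significant figures, from 73 cm.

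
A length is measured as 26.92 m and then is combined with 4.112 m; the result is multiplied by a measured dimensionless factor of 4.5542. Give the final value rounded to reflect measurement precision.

141.3 m

26.92 m + 4.112 m = 31.032 m; the sum is limited to 2 decimal places (4 s.f.).
Carrying full precision, 31.032 × 4.5542 = 141.3259344 m; 4.5542 has 5 s.f., so the result keeps min(4, 5) = 4 s.f.
Rounded to 4 significant figures: 141.3 m.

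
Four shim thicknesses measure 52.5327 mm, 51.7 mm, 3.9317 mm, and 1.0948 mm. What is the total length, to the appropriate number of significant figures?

109.3 mm

52.5327 mm + 51.7 mm + 3.9317 mm + 1.0948 mm = 109.2592 mm.
Addition/subtraction keeps the fewest decimal places: 52.5327 → 4 decimal places, 51.7 → 1 decimal place, 3.9317 → 4 decimal places, 1.0948 → 4 decimal places; limit is 1.
Rounded to 1 decimal place: 109.3 mm.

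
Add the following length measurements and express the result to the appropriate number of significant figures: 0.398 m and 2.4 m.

2.8 m

0.398 m + 2.4 m = 2.798 m.
Addition/subtraction keeps the fewest decimal places: 0.398 → 3 decimal places, 2.4 → 1 decimal place; limit is 1.
Rounded to 1 decimal place: 2.8 m.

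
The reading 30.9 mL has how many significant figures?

30.9: zeros between nonzero digits are significant.

3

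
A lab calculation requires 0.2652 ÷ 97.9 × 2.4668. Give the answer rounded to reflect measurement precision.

0.00668

0.2652 ÷ 97.9 × 2.4668 = 0.00668228151175…
Multiplication/division keeps the fewest significant figures: 0.2652 → 4 s.f., 97.9 → 3 s.f., 2.4668 → 5 s.f.; limit is 3.
Rounded to 3 significant figures: 0.00668.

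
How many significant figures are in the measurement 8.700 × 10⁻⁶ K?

8.700 × 10⁻⁶: in scientific notation every digit of the coefficient is significant.

4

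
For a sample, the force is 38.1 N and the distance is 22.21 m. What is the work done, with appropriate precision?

846 J

work done = 38.1 N × 22.21 m = 846.201 J.
38.1 has 3 significant figures; 22.21 has 4.
Division/multiplication keeps the fewest: 3 significant figures.
Rounded: 846 J.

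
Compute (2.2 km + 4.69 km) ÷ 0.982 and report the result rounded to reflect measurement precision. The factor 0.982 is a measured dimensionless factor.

2.2 km + 4.69 km = 6.89 km; the sum is limited to 1 decimal place (2 s.f.).
Carrying full precision, 6.89 ÷ 0.982 = 7.01629327902… km; 0.982 has 3 s.f., so the result keeps min(2, 3) = 2 s.f.
Rounded to 2 significant figures: 7.0 km.

7.0 km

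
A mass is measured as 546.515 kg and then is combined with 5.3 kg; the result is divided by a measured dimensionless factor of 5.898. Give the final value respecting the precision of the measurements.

93.56 kg

546.515 kg + 5.3 kg = 551.815 kg; the sum is limited to 1 decimal place (4 s.f.).
Carrying full precision, 551.815 ÷ 5.898 = 93.5596812479… kg; 5.898 has 4 s.f., so the result keeps min(4, 4) = 4 s.f.
Rounded to 4 significant figures: 93.56 kg.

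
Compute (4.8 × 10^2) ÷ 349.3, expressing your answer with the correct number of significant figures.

1.4

(4.8 × 10^2) ÷ 349.3 = 1.37417692528…
Multiplication/division keeps the fewest significant figures: 4.8 × 10^2 → 2 s.f., 349.3 → 4 s.f.; limit is 2.
Rounded to 2 significant figures: 1.4.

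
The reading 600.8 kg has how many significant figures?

4

600.8: zeros between nonzero digits are significant.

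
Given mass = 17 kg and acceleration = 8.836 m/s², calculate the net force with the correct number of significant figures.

1.5 × 10^2 N

net force = 17 kg × 8.836 m/s² = 150.212 N.
17 has 2 significant figures; 8.836 has 4.
Division/multiplication keeps the fewest: 2 significant figures.
Rounded: 1.5 × 10^2 N.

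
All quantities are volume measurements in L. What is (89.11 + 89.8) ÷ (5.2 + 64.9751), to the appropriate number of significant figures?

89.11 + 89.8 = 178.91, limited to 1 d.p. → 4 s.f.; 5.2 + 64.9751 = 70.1751, limited to 1 d.p. → 3 s.f.
Carrying full precision, 178.91 ÷ 70.1751 = 2.54947980124…; keep min(4, 3) = 3 s.f.
Rounded to 3 significant figures: 2.55.

2.55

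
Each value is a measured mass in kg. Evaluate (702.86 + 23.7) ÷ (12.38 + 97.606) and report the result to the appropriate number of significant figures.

6.606

702.86 + 23.7 = 726.56, limited to 1 d.p. → 4 s.f.; 12.38 + 97.606 = 109.986, limited to 2 d.p. → 5 s.f.
Carrying full precision, 726.56 ÷ 109.986 = 6.60593166403…; keep min(4, 5) = 4 s.f.
Rounded to 4 significant figures: 6.606.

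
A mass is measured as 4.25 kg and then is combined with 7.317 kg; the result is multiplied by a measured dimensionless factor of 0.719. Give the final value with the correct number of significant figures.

4.25 kg + 7.317 kg = 11.567 kg; the sum is limited to 2 decimal places (4 s.f.).
Carrying full precision, 11.567 × 0.719 = 8.316673 kg; 0.719 has 3 s.f., so the result keeps min(4, 3) = 3 s.f.
Rounded to 3 significant figures: 8.32 kg.

8.32 kg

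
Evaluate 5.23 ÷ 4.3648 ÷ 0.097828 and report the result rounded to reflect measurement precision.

12.2

5.23 ÷ 4.3648 ÷ 0.097828 = 12.2482534731…
Multiplication/division keeps the fewest significant figures: 5.23 → 3 s.f., 4.3648 → 5 s.f., 0.097828 → 5 s.f.; limit is 3.
Rounded to 3 significant figures: 12.2.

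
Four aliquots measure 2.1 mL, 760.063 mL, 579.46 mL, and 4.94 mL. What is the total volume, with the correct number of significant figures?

2.1 mL + 760.063 mL + 579.46 mL + 4.94 mL = 1346.563 mL.
Addition/subtraction keeps the fewest decimal places: 2.1 → 1 decimal place, 760.063 → 3 decimal places, 579.46 → 2 decimal places, 4.94 → 2 decimal places; limit is 1.
Rounded to 1 decimal place: 1346.6 mL.

1346.6 mL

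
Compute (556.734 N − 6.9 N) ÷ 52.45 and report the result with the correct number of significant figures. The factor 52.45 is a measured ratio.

10.48 N

556.734 N − 6.9 N = 549.834 N; the difference is limited to 1 decimal place (4 s.f.).
Carrying full precision, 549.834 ÷ 52.45 = 10.4830123928… N; 52.45 has 4 s.f., so the result keeps min(4, 4) = 4 s.f.
Rounded to 4 significant figures: 10.48 N.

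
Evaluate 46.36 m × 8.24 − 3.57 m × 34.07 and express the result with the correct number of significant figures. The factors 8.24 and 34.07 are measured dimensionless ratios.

46.36 × 8.24 = 382.0064 → 3.82 × 10² m (3 s.f., last digit at the 10^0 place).
3.57 × 34.07 = 121.6299 → 122 m (3 s.f., last digit at the 10^0 place).
Difference: 260.3765 m; keep the coarser place, 10^0.
Result: 260. m.

260. m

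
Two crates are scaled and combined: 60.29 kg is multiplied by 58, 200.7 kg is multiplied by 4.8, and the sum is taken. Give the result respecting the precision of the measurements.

4.5 × 10³ kg

60.29 × 58 = 3496.82 → 3.5 × 10³ kg (2 s.f., last digit at the 10^2 place).
200.7 × 4.8 = 963.36 → 9.6 × 10² kg (2 s.f., last digit at the 10^1 place).
Sum: 4460.18 kg; keep the coarser place, 10^2.
Result: 4.5 × 10³ kg.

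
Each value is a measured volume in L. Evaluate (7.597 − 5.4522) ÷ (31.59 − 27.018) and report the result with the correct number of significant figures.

7.597 − 5.4522 = 2.1448, limited to 3 d.p. → 4 s.f.; 31.59 − 27.018 = 4.572, limited to 2 d.p. → 3 s.f.
Carrying full precision, 2.1448 ÷ 4.572 = 0.469116360455…; keep min(4, 3) = 3 s.f.
Rounded to 3 significant figures: 4.69 × 10⁻¹.

4.69 × 10⁻¹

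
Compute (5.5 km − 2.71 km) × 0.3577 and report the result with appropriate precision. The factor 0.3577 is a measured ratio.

5.5 km − 2.71 km = 2.79 km; the difference is limited to 1 decimal place (2 s.f.).
Carrying full precision, 2.79 × 0.3577 = 0.997983 km; 0.3577 has 4 s.f., so the result keeps min(2, 4) = 2 s.f.
Rounded to 2 significant figures: 1.0 km.

1.0 km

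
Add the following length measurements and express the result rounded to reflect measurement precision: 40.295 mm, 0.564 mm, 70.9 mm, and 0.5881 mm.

112.3 mm

40.295 mm + 0.564 mm + 70.9 mm + 0.5881 mm = 112.3471 mm.
Addition/subtraction keeps the fewest decimal places: 40.295 → 3 decimal places, 0.564 → 3 decimal places, 70.9 → 1 decimal place, 0.5881 → 4 decimal places; limit is 1.
Rounded to 1 decimal place: 112.3 mm.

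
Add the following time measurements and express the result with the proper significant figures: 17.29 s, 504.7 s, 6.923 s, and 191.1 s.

720.0 s

17.29 s + 504.7 s + 6.923 s + 191.1 s = 720.013 s.
Addition/subtraction keeps the fewest decimal places: 17.29 → 2 decimal places, 504.7 → 1 decimal place, 6.923 → 3 decimal places, 191.1 → 1 decimal place; limit is 1.
Rounded to 1 decimal place: 720.0 s.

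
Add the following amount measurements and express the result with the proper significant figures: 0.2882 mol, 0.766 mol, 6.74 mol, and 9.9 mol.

17.7 mol

0.2882 mol + 0.766 mol + 6.74 mol + 9.9 mol = 17.6942 mol.
Addition/subtraction keeps the fewest decimal places: 0.2882 → 4 decimal places, 0.766 → 3 decimal places, 6.74 → 2 decimal places, 9.9 → 1 decimal place; limit is 1.
Rounded to 1 decimal place: 17.7 mol.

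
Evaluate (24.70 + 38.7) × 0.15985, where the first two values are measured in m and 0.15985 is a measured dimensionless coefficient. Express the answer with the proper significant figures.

24.70 m + 38.7 m = 63.40 m; the sum is limited to 1 decimal place (3 s.f.).
Carrying full precision, 63.40 × 0.15985 = 10.13449 m; 0.15985 has 5 s.f., so the result keeps min(3, 5) = 3 s.f.
Rounded to 3 significant figures: 10.1 m.

10.1 m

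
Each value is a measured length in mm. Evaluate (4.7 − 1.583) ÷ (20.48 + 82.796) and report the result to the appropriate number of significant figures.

0.030

4.7 − 1.583 = 3.117, limited to 1 d.p. → 2 s.f.; 20.48 + 82.796 = 103.276, limited to 2 d.p. → 5 s.f.
Carrying full precision, 3.117 ÷ 103.276 = 0.0301812618614…; keep min(2, 5) = 2 s.f.
Rounded to 2 significant figures: 0.030.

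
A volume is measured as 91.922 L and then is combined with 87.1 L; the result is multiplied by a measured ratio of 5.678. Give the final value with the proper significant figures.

91.922 L + 87.1 L = 179.022 L; the sum is limited to 1 decimal place (4 s.f.).
Carrying full precision, 179.022 × 5.678 = 1016.486916 L; 5.678 has 4 s.f., so the result keeps min(4, 4) = 4 s.f.
Rounded to 4 significant figures: 1016 L.

1016 L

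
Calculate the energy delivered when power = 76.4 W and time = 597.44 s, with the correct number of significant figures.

4.56 × 10^4 J

energy delivered = 76.4 W × 597.44 s = 45644.416 J.
76.4 has 3 significant figures; 597.44 has 5.
Division/multiplication keeps the fewest: 3 significant figures.
Rounded: 4.56 × 10^4 J.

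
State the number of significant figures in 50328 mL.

50328: zeros between nonzero digits are significant.

5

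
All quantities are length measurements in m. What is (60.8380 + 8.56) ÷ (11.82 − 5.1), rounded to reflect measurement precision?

60.8380 + 8.56 = 69.3980, limited to 2 d.p. → 4 s.f.; 11.82 − 5.1 = 6.72, limited to 1 d.p. → 2 s.f.
Carrying full precision, 69.3980 ÷ 6.72 = 10.3270833333…; keep min(4, 2) = 2 s.f.
Rounded to 2 significant figures: 10.

10.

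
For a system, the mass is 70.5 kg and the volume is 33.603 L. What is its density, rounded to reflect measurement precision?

2.10 kg/L

density = 70.5 kg ÷ 33.603 L = 2.09802696188… kg/L.
70.5 has 3 significant figures; 33.603 has 5.
Division/multiplication keeps the fewest: 3 significant figures.
Rounded: 2.10 kg/L.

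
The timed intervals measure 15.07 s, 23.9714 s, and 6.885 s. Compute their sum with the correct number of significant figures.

45.93 s

15.07 s + 23.9714 s + 6.885 s = 45.9264 s.
Addition/subtraction keeps the fewest decimal places: 15.07 → 2 decimal places, 23.9714 → 4 decimal places, 6.885 → 3 decimal places; limit is 2.
Rounded to 2 decimal places: 45.93 s.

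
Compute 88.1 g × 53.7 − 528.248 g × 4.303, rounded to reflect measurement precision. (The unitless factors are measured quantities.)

2.46 × 10³ g

88.1 × 53.7 = 4730.97 → 4.73 × 10³ g (3 s.f., last digit at the 10^1 place).
528.248 × 4.303 = 2273.051144 → 2273 g (4 s.f., last digit at the 10^0 place).
Difference: 2457.918856 g; keep the coarser place, 10^1.
Result: 2.46 × 10³ g.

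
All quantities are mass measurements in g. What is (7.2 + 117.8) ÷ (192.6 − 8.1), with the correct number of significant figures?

7.2 + 117.8 = 125.0, limited to 1 d.p. → 4 s.f.; 192.6 − 8.1 = 184.5, limited to 1 d.p. → 4 s.f.
Carrying full precision, 125.0 ÷ 184.5 = 0.677506775068…; keep min(4, 4) = 4 s.f.
Rounded to 4 significant figures: 0.6775.

0.6775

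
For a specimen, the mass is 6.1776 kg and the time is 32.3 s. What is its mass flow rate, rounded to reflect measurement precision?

0.191 kg/s

mass flow rate = 6.1776 kg ÷ 32.3 s = 0.191256965944… kg/s.
6.1776 has 5 significant figures; 32.3 has 3.
Division/multiplication keeps the fewest: 3 significant figures.
Rounded: 0.191 kg/s.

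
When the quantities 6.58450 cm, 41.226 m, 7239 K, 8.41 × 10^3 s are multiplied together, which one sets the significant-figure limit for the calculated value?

6.58450 cm → 6 s.f.; 41.226 m → 5 s.f.; 7239 K → 4 s.f.; 8.41 × 10^3 s → 3 s.f.
The fewest is 3 significant figures, from 8.41 × 10^3 s.

8.41 × 10^3 s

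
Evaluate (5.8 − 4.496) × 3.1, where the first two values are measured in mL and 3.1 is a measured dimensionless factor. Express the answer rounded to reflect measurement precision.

5.8 mL − 4.496 mL = 1.304 mL; the difference is limited to 1 decimal place (2 s.f.).
Carrying full precision, 1.304 × 3.1 = 4.0424 mL; 3.1 has 2 s.f., so the result keeps min(2, 2) = 2 s.f.
Rounded to 2 significant figures: 4.0 mL.

4.0 mL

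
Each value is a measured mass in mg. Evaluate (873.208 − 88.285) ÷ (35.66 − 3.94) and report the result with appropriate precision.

873.208 − 88.285 = 784.923, limited to 3 d.p. → 6 s.f.; 35.66 − 3.94 = 31.72, limited to 2 d.p. → 4 s.f.
Carrying full precision, 784.923 ÷ 31.72 = 24.7453656999…; keep min(6, 4) = 4 s.f.
Rounded to 4 significant figures: 24.75.

24.75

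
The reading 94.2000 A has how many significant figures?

94.2000: trailing zeros after a decimal point are significant.

6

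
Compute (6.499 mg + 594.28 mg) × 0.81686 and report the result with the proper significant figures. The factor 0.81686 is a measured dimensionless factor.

6.499 mg + 594.28 mg = 600.779 mg; the sum is limited to 2 decimal places (5 s.f.).
Carrying full precision, 600.779 × 0.81686 = 490.75233394 mg; 0.81686 has 5 s.f., so the result keeps min(5, 5) = 5 s.f.
Rounded to 5 significant figures: 490.75 mg.

490.75 mg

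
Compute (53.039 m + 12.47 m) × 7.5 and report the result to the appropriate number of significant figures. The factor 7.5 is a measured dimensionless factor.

53.039 m + 12.47 m = 65.509 m; the sum is limited to 2 decimal places (4 s.f.).
Carrying full precision, 65.509 × 7.5 = 491.3175 m; 7.5 has 2 s.f., so the result keeps min(4, 2) = 2 s.f.
Rounded to 2 significant figures: 4.9 × 10^2 m.

4.9 × 10^2 m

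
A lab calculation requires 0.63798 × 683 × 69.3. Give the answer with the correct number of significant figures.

0.63798 × 683 × 69.3 = 30196.805562
Multiplication/division keeps the fewest significant figures: 0.63798 → 5 s.f., 683 → 3 s.f., 69.3 → 3 s.f.; limit is 3.
Rounded to 3 significant figures: 3.02 × 10⁴.

3.02 × 10⁴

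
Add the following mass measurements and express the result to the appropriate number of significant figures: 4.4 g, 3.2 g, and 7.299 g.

4.4 g + 3.2 g + 7.299 g = 14.899 g.
Addition/subtraction keeps the fewest decimal places: 4.4 → 1 decimal place, 3.2 → 1 decimal place, 7.299 → 3 decimal places; limit is 1.
Rounded to 1 decimal place: 14.9 g.

14.9 g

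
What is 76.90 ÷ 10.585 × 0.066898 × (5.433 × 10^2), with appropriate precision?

2.641 × 10^2

76.90 ÷ 10.585 × 0.066898 × (5.433 × 10^2) = 264.051304059…
Multiplication/division keeps the fewest significant figures: 76.90 → 4 s.f., 10.585 → 5 s.f., 0.066898 → 5 s.f., 5.433 × 10^2 → 4 s.f.; limit is 4.
Rounded to 4 significant figures: 2.641 × 10^2.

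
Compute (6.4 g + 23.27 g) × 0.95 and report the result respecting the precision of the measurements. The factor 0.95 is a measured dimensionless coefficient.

28 g

6.4 g + 23.27 g = 29.67 g; the sum is limited to 1 decimal place (3 s.f.).
Carrying full precision, 29.67 × 0.95 = 28.1865 g; 0.95 has 2 s.f., so the result keeps min(3, 2) = 2 s.f.
Rounded to 2 significant figures: 28 g.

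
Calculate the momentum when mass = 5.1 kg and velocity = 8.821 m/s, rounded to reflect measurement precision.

45 kg·m/s

momentum = 5.1 kg × 8.821 m/s = 44.9871 kg·m/s.
5.1 has 2 significant figures; 8.821 has 4.
Division/multiplication keeps the fewest: 2 significant figures.
Rounded: 45 kg·m/s.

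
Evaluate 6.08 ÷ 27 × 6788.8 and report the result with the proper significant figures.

1.5 × 10^3

6.08 ÷ 27 × 6788.8 = 1528.73718519…
Multiplication/division keeps the fewest significant figures: 6.08 → 3 s.f., 27 → 2 s.f., 6788.8 → 5 s.f.; limit is 2.
Rounded to 2 significant figures: 1.5 × 10^3.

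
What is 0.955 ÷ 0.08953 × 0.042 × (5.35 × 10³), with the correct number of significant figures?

0.955 ÷ 0.08953 × 0.042 × (5.35 × 10³) = 2396.83346364…
Multiplication/division keeps the fewest significant figures: 0.955 → 3 s.f., 0.08953 → 4 s.f., 0.042 → 2 s.f., 5.35 × 10³ → 3 s.f.; limit is 2.
Rounded to 2 significant figures: 2.4 × 10³.

2.4 × 10³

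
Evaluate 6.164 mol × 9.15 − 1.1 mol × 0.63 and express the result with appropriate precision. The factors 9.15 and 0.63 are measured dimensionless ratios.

6.164 × 9.15 = 56.4006 → 56.4 mol (3 s.f., last digit at the 10^-1 place).
1.1 × 0.63 = 0.693 → 0.69 mol (2 s.f., last digit at the 10^-2 place).
Difference: 55.7076 mol; keep the coarser place, 10^-1.
Result: 55.7 mol.

55.7 mol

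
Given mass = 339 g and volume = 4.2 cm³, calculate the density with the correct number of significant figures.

density = 339 g ÷ 4.2 cm³ = 80.7142857143… g/cm³.
339 has 3 significant figures; 4.2 has 2.
Division/multiplication keeps the fewest: 2 significant figures.
Rounded: 81 g/cm³.

81 g/cm³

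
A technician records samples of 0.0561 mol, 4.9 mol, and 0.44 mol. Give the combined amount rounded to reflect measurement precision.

0.0561 mol + 4.9 mol + 0.44 mol = 5.3961 mol.
Addition/subtraction keeps the fewest decimal places: 0.0561 → 4 decimal places, 4.9 → 1 decimal place, 0.44 → 2 decimal places; limit is 1.
Rounded to 1 decimal place: 5.4 mol.

5.4 mol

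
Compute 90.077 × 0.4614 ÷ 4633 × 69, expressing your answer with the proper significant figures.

0.62

90.077 × 0.4614 ÷ 4633 × 69 = 0.61898239115…
Multiplication/division keeps the fewest significant figures: 90.077 → 5 s.f., 0.4614 → 4 s.f., 4633 → 4 s.f., 69 → 2 s.f.; limit is 2.
Rounded to 2 significant figures: 0.62.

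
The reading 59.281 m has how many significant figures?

59.281: every digit is nonzero and significant.

5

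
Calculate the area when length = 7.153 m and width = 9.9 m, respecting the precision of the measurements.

area = 7.153 m × 9.9 m = 70.8147 m².
7.153 has 4 significant figures; 9.9 has 2.
Division/multiplication keeps the fewest: 2 significant figures.
Rounded: 71 m².

71 m²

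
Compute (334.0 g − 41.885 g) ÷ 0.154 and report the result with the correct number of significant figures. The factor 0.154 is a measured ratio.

334.0 g − 41.885 g = 292.115 g; the difference is limited to 1 decimal place (4 s.f.).
Carrying full precision, 292.115 ÷ 0.154 = 1896.85064935… g; 0.154 has 3 s.f., so the result keeps min(4, 3) = 3 s.f.
Rounded to 3 significant figures: 1.90 × 10³ g.

1.90 × 10³ g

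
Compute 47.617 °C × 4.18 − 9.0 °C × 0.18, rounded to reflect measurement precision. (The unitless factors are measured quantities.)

47.617 × 4.18 = 199.03906 → 199 °C (3 s.f., last digit at the 10^0 place).
9.0 × 0.18 = 1.62 → 1.6 °C (2 s.f., last digit at the 10^-1 place).
Difference: 197.41906 °C; keep the coarser place, 10^0.
Result: 197 °C.

197 °C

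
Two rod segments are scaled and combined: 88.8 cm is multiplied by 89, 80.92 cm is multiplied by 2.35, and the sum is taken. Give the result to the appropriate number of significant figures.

88.8 × 89 = 7903.2 → 7.9 × 10³ cm (2 s.f., last digit at the 10^2 place).
80.92 × 2.35 = 190.162 → 190. cm (3 s.f., last digit at the 10^0 place).
Sum: 8093.362 cm; keep the coarser place, 10^2.
Result: 8.1 × 10³ cm.

8.1 × 10³ cm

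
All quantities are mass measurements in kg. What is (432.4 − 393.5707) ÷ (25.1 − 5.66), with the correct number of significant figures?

432.4 − 393.5707 = 38.8293, limited to 1 d.p. → 3 s.f.; 25.1 − 5.66 = 19.44, limited to 1 d.p. → 3 s.f.
Carrying full precision, 38.8293 ÷ 19.44 = 1.99739197531…; keep min(3, 3) = 3 s.f.
Rounded to 3 significant figures: 2.00.

2.00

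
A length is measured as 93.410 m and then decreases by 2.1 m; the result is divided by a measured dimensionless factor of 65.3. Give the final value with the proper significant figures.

1.40 m

93.410 m − 2.1 m = 91.310 m; the difference is limited to 1 decimal place (3 s.f.).
Carrying full precision, 91.310 ÷ 65.3 = 1.39831546708… m; 65.3 has 3 s.f., so the result keeps min(3, 3) = 3 s.f.
Rounded to 3 significant figures: 1.40 m.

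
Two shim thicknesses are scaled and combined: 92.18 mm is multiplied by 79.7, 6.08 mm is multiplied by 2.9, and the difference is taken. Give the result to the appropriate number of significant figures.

92.18 × 79.7 = 7346.746 → 7.35 × 10^3 mm (3 s.f., last digit at the 10^1 place).
6.08 × 2.9 = 17.632 → 18 mm (2 s.f., last digit at the 10^0 place).
Difference: 7329.114 mm; keep the coarser place, 10^1.
Result: 7.33 × 10^3 mm.

7.33 × 10^3 mm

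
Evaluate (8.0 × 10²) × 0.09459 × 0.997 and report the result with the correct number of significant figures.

75

(8.0 × 10²) × 0.09459 × 0.997 = 75.444984
Multiplication/division keeps the fewest significant figures: 8.0 × 10² → 2 s.f., 0.09459 → 4 s.f., 0.997 → 3 s.f.; limit is 2.
Rounded to 2 significant figures: 75.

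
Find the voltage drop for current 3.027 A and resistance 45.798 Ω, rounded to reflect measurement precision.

voltage drop = 3.027 A × 45.798 Ω = 138.630546 V.
3.027 has 4 significant figures; 45.798 has 5.
Division/multiplication keeps the fewest: 4 significant figures.
Rounded: 138.6 V.

138.6 V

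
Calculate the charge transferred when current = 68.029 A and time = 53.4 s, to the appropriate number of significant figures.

charge transferred = 68.029 A × 53.4 s = 3632.7486 C.
68.029 has 5 significant figures; 53.4 has 3.
Division/multiplication keeps the fewest: 3 significant figures.
Rounded: 3.63 × 10^3 C.

3.63 × 10^3 C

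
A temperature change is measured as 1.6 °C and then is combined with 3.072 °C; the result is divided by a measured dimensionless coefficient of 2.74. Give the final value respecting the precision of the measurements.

1.7 °C

1.6 °C + 3.072 °C = 4.672 °C; the sum is limited to 1 decimal place (2 s.f.).
Carrying full precision, 4.672 ÷ 2.74 = 1.70510948905… °C; 2.74 has 3 s.f., so the result keeps min(2, 3) = 2 s.f.
Rounded to 2 significant figures: 1.7 °C.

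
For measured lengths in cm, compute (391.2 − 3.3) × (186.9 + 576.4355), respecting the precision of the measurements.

2.961 × 10^5 cm²

391.2 − 3.3 = 387.9, limited to 1 d.p. → 4 s.f.; 186.9 + 576.4355 = 763.3355, limited to 1 d.p. → 4 s.f.
Carrying full precision, 387.9 × 763.3355 = 296097.84045; keep min(4, 4) = 4 s.f.
Rounded to 4 significant figures: 2.961 × 10^5 cm².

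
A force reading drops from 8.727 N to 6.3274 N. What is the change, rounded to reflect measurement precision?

8.727 N − 6.3274 N = 2.3996 N.
Addition/subtraction keeps the fewest decimal places: 8.727 → 3 decimal places, 6.3274 → 4 decimal places; limit is 3.
Rounded to 3 decimal places: 2.400 N.

2.400 N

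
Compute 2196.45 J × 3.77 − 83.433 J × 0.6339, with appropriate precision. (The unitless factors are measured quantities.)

8.23 × 10³ J

2196.45 × 3.77 = 8280.6165 → 8.28 × 10³ J (3 s.f., last digit at the 10^1 place).
83.433 × 0.6339 = 52.8881787 → 52.89 J (4 s.f., last digit at the 10^-2 place).
Difference: 8227.7283213 J; keep the coarser place, 10^1.
Result: 8.23 × 10³ J.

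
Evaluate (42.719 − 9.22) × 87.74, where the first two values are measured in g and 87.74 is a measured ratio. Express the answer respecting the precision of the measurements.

2939 g

42.719 g − 9.22 g = 33.499 g; the difference is limited to 2 decimal places (4 s.f.).
Carrying full precision, 33.499 × 87.74 = 2939.20226 g; 87.74 has 4 s.f., so the result keeps min(4, 4) = 4 s.f.
Rounded to 4 significant figures: 2939 g.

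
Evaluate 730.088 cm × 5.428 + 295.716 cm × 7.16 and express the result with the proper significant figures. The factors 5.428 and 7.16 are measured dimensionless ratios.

730.088 × 5.428 = 3962.917664 → 3963 cm (4 s.f., last digit at the 10^0 place).
295.716 × 7.16 = 2117.32656 → 2.12 × 10^3 cm (3 s.f., last digit at the 10^1 place).
Sum: 6080.244224 cm; keep the coarser place, 10^1.
Result: 6.08 × 10^3 cm.

6.08 × 10^3 cm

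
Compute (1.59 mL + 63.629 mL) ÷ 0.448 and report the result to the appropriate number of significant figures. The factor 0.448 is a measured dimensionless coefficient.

1.59 mL + 63.629 mL = 65.219 mL; the sum is limited to 2 decimal places (4 s.f.).
Carrying full precision, 65.219 ÷ 0.448 = 145.578125 mL; 0.448 has 3 s.f., so the result keeps min(4, 3) = 3 s.f.
Rounded to 3 significant figures: 1.46 × 10^2 mL.

1.46 × 10^2 mL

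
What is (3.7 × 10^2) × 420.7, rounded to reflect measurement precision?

(3.7 × 10^2) × 420.7 = 155659
Multiplication/division keeps the fewest significant figures: 3.7 × 10^2 → 2 s.f., 420.7 → 4 s.f.; limit is 2.
Rounded to 2 significant figures: 1.6 × 10^5.

1.6 × 10^5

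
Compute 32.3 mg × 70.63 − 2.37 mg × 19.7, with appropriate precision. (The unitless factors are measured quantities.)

2.23 × 10³ mg

32.3 × 70.63 = 2281.349 → 2.28 × 10³ mg (3 s.f., last digit at the 10^1 place).
2.37 × 19.7 = 46.689 → 46.7 mg (3 s.f., last digit at the 10^-1 place).
Difference: 2234.66 mg; keep the coarser place, 10^1.
Result: 2.23 × 10³ mg.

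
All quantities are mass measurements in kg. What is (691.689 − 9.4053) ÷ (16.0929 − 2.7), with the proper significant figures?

691.689 − 9.4053 = 682.2837, limited to 3 d.p. → 6 s.f.; 16.0929 − 2.7 = 13.3929, limited to 1 d.p. → 3 s.f.
Carrying full precision, 682.2837 ÷ 13.3929 = 50.9436865802…; keep min(6, 3) = 3 s.f.
Rounded to 3 significant figures: 50.9.

50.9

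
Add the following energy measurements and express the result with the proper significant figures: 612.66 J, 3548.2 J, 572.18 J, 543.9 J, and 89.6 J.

612.66 J + 3548.2 J + 572.18 J + 543.9 J + 89.6 J = 5366.54 J.
Addition/subtraction keeps the fewest decimal places: 612.66 → 2 decimal places, 3548.2 → 1 decimal place, 572.18 → 2 decimal places, 543.9 → 1 decimal place, 89.6 → 1 decimal place; limit is 1.
Rounded to 1 decimal place: 5366.5 J.

5366.5 J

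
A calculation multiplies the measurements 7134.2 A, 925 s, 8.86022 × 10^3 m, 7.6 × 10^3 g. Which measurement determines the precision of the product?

7.6 × 10^3 g

7134.2 A → 5 s.f.; 925 s → 3 s.f.; 8.86022 × 10^3 m → 6 s.f.; 7.6 × 10^3 g → 2 s.f.
The fewest is 2 significant figures, from 7.6 × 10^3 g.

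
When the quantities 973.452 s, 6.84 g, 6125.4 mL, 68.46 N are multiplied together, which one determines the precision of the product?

6.84 g

973.452 s → 6 s.f.; 6.84 g → 3 s.f.; 6125.4 mL → 5 s.f.; 68.46 N → 4 s.f.
The fewest is 3 significant figures, from 6.84 g.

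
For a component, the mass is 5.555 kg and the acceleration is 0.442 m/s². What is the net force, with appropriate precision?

2.46 N

net force = 5.555 kg × 0.442 m/s² = 2.45531 N.
5.555 has 4 significant figures; 0.442 has 3.
Division/multiplication keeps the fewest: 3 significant figures.
Rounded: 2.46 N.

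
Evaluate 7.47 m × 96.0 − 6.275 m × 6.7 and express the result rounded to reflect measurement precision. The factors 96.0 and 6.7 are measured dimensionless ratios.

675 m

7.47 × 96.0 = 717.12 → 717 m (3 s.f., last digit at the 10^0 place).
6.275 × 6.7 = 42.0425 → 42 m (2 s.f., last digit at the 10^0 place).
Difference: 675.0775 m; keep the coarser place, 10^0.
Result: 675 m.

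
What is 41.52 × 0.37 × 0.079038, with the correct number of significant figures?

41.52 × 0.37 × 0.079038 = 1.2142133712
Multiplication/division keeps the fewest significant figures: 41.52 → 4 s.f., 0.37 → 2 s.f., 0.079038 → 5 s.f.; limit is 2.
Rounded to 2 significant figures: 1.2.

1.2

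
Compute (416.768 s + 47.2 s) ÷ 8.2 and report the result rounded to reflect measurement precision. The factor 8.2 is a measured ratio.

416.768 s + 47.2 s = 463.968 s; the sum is limited to 1 decimal place (4 s.f.).
Carrying full precision, 463.968 ÷ 8.2 = 56.5814634146… s; 8.2 has 2 s.f., so the result keeps min(4, 2) = 2 s.f.
Rounded to 2 significant figures: 57 s.

57 s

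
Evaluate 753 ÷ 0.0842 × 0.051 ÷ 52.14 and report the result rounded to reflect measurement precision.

753 ÷ 0.0842 × 0.051 ÷ 52.14 = 8.74746138434…
Multiplication/division keeps the fewest significant figures: 753 → 3 s.f., 0.0842 → 3 s.f., 0.051 → 2 s.f., 52.14 → 4 s.f.; limit is 2.
Rounded to 2 significant figures: 8.7.

8.7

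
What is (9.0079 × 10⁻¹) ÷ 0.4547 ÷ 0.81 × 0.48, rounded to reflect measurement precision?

(9.0079 × 10⁻¹) ÷ 0.4547 ÷ 0.81 × 0.48 = 1.17396411146…
Multiplication/division keeps the fewest significant figures: 9.0079 × 10⁻¹ → 5 s.f., 0.4547 → 4 s.f., 0.81 → 2 s.f., 0.48 → 2 s.f.; limit is 2.
Rounded to 2 significant figures: 1.2.

1.2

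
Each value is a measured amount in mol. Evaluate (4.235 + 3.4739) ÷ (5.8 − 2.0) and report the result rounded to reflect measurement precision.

4.235 + 3.4739 = 7.7089, limited to 3 d.p. → 4 s.f.; 5.8 − 2.0 = 3.8, limited to 1 d.p. → 2 s.f.
Carrying full precision, 7.7089 ÷ 3.8 = 2.02865789474…; keep min(4, 2) = 2 s.f.
Rounded to 2 significant figures: 2.0.

2.0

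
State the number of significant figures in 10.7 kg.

3

10.7: zeros between nonzero digits are significant.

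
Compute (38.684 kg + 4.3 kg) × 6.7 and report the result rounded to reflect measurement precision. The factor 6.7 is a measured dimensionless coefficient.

38.684 kg + 4.3 kg = 42.984 kg; the sum is limited to 1 decimal place (3 s.f.).
Carrying full precision, 42.984 × 6.7 = 287.9928 kg; 6.7 has 2 s.f., so the result keeps min(3, 2) = 2 s.f.
Rounded to 2 significant figures: 2.9 × 10^2 kg.

2.9 × 10^2 kg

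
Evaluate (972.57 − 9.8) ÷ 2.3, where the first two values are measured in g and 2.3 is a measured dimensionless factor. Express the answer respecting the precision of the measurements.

972.57 g − 9.8 g = 962.77 g; the difference is limited to 1 decimal place (4 s.f.).
Carrying full precision, 962.77 ÷ 2.3 = 418.595652174… g; 2.3 has 2 s.f., so the result keeps min(4, 2) = 2 s.f.
Rounded to 2 significant figures: 4.2 × 10² g.

4.2 × 10² g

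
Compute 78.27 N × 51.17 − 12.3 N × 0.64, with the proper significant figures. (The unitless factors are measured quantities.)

3997 N

78.27 × 51.17 = 4005.0759 → 4005 N (4 s.f., last digit at the 10^0 place).
12.3 × 0.64 = 7.872 → 7.9 N (2 s.f., last digit at the 10^-1 place).
Difference: 3997.2039 N; keep the coarser place, 10^0.
Result: 3997 N.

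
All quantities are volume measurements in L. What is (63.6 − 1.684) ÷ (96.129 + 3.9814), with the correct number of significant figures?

0.618

63.6 − 1.684 = 61.916, limited to 1 d.p. → 3 s.f.; 96.129 + 3.9814 = 100.1104, limited to 3 d.p. → 6 s.f.
Carrying full precision, 61.916 ÷ 100.1104 = 0.61847720117…; keep min(3, 6) = 3 s.f.
Rounded to 3 significant figures: 0.618.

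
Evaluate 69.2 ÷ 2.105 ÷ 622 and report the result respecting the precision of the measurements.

0.0529

69.2 ÷ 2.105 ÷ 622 = 0.0528522656972…
Multiplication/division keeps the fewest significant figures: 69.2 → 3 s.f., 2.105 → 4 s.f., 622 → 3 s.f.; limit is 3.
Rounded to 3 significant figures: 0.0529.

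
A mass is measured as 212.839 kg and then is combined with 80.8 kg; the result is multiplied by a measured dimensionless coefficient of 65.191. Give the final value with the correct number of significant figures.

1.914 × 10^4 kg

212.839 kg + 80.8 kg = 293.639 kg; the sum is limited to 1 decimal place (4 s.f.).
Carrying full precision, 293.639 × 65.191 = 19142.620049 kg; 65.191 has 5 s.f., so the result keeps min(4, 5) = 4 s.f.
Rounded to 4 significant figures: 1.914 × 10^4 kg.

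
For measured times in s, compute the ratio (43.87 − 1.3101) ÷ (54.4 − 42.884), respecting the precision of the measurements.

43.87 − 1.3101 = 42.5599, limited to 2 d.p. → 4 s.f.; 54.4 − 42.884 = 11.516, limited to 1 d.p. → 3 s.f.
Carrying full precision, 42.5599 ÷ 11.516 = 3.69571899965…; keep min(4, 3) = 3 s.f.
Rounded to 3 significant figures: 3.70.

3.70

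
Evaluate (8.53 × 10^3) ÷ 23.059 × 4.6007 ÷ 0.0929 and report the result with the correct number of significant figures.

1.83 × 10^4

(8.53 × 10^3) ÷ 23.059 × 4.6007 ÷ 0.0929 = 18319.6327332…
Multiplication/division keeps the fewest significant figures: 8.53 × 10^3 → 3 s.f., 23.059 → 5 s.f., 4.6007 → 5 s.f., 0.0929 → 3 s.f.; limit is 3.
Rounded to 3 significant figures: 1.83 × 10^4.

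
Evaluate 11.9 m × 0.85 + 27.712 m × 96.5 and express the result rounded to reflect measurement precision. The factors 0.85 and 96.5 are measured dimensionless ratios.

2.68 × 10³ m

11.9 × 0.85 = 10.115 → 1.0 × 10¹ m (2 s.f., last digit at the 10^0 place).
27.712 × 96.5 = 2674.208 → 2.67 × 10³ m (3 s.f., last digit at the 10^1 place).
Sum: 2684.323 m; keep the coarser place, 10^1.
Result: 2.68 × 10³ m.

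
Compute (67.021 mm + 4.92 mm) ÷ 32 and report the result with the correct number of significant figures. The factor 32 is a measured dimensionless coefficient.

67.021 mm + 4.92 mm = 71.941 mm; the sum is limited to 2 decimal places (4 s.f.).
Carrying full precision, 71.941 ÷ 32 = 2.24815625 mm; 32 has 2 s.f., so the result keeps min(4, 2) = 2 s.f.
Rounded to 2 significant figures: 2.2 mm.

2.2 mm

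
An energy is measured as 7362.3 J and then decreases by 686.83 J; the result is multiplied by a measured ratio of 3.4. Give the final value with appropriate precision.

2.3 × 10^4 J

7362.3 J − 686.83 J = 6675.47 J; the difference is limited to 1 decimal place (5 s.f.).
Carrying full precision, 6675.47 × 3.4 = 22696.598 J; 3.4 has 2 s.f., so the result keeps min(5, 2) = 2 s.f.
Rounded to 2 significant figures: 2.3 × 10^4 J.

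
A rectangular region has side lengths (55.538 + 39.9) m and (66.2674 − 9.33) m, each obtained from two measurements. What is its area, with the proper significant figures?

5.43 × 10³ m²

55.538 + 39.9 = 95.438, limited to 1 d.p. → 3 s.f.; 66.2674 − 9.33 = 56.9374, limited to 2 d.p. → 4 s.f.
Carrying full precision, 95.438 × 56.9374 = 5433.9915812; keep min(3, 4) = 3 s.f.
Rounded to 3 significant figures: 5.43 × 10³ m².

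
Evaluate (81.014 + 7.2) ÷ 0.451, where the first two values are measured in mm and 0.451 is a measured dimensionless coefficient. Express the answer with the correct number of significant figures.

196 mm

81.014 mm + 7.2 mm = 88.214 mm; the sum is limited to 1 decimal place (3 s.f.).
Carrying full precision, 88.214 ÷ 0.451 = 195.596452328… mm; 0.451 has 3 s.f., so the result keeps min(3, 3) = 3 s.f.
Rounded to 3 significant figures: 196 mm.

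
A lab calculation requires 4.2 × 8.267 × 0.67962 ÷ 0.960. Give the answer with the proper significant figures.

25

4.2 × 8.267 × 0.67962 ÷ 0.960 = 24.5805811125
Multiplication/division keeps the fewest significant figures: 4.2 → 2 s.f., 8.267 → 4 s.f., 0.67962 → 5 s.f., 0.960 → 3 s.f.; limit is 2.
Rounded to 2 significant figures: 25.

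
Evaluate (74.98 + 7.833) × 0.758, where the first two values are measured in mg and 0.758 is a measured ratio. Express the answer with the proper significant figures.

74.98 mg + 7.833 mg = 82.813 mg; the sum is limited to 2 decimal places (4 s.f.).
Carrying full precision, 82.813 × 0.758 = 62.772254 mg; 0.758 has 3 s.f., so the result keeps min(4, 3) = 3 s.f.
Rounded to 3 significant figures: 62.8 mg.

62.8 mg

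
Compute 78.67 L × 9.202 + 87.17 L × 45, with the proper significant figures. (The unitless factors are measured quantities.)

78.67 × 9.202 = 723.92134 → 723.9 L (4 s.f., last digit at the 10^-1 place).
87.17 × 45 = 3922.65 → 3.9 × 10^3 L (2 s.f., last digit at the 10^2 place).
Sum: 4646.57134 L; keep the coarser place, 10^2.
Result: 4.6 × 10^3 L.

4.6 × 10^3 L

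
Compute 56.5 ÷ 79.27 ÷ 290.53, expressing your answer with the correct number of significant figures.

56.5 ÷ 79.27 ÷ 290.53 = 0.00245328840102…
Multiplication/division keeps the fewest significant figures: 56.5 → 3 s.f., 79.27 → 4 s.f., 290.53 → 5 s.f.; limit is 3.
Rounded to 3 significant figures: 2.45 × 10^-3.

2.45 × 10^-3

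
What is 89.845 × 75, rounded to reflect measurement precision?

6.7 × 10³

89.845 × 75 = 6738.375
Multiplication/division keeps the fewest significant figures: 89.845 → 5 s.f., 75 → 2 s.f.; limit is 2.
Rounded to 2 significant figures: 6.7 × 10³.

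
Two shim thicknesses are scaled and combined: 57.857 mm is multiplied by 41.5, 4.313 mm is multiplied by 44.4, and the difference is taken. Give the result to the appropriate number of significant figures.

57.857 × 41.5 = 2401.0655 → 2.40 × 10^3 mm (3 s.f., last digit at the 10^1 place).
4.313 × 44.4 = 191.4972 → 191 mm (3 s.f., last digit at the 10^0 place).
Difference: 2209.5683 mm; keep the coarser place, 10^1.
Result: 2.21 × 10^3 mm.

2.21 × 10^3 mm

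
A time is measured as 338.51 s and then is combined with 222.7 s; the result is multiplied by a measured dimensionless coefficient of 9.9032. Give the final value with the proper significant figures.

5558 s

338.51 s + 222.7 s = 561.21 s; the sum is limited to 1 decimal place (4 s.f.).
Carrying full precision, 561.21 × 9.9032 = 5557.774872 s; 9.9032 has 5 s.f., so the result keeps min(4, 5) = 4 s.f.
Rounded to 4 significant figures: 5558 s.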